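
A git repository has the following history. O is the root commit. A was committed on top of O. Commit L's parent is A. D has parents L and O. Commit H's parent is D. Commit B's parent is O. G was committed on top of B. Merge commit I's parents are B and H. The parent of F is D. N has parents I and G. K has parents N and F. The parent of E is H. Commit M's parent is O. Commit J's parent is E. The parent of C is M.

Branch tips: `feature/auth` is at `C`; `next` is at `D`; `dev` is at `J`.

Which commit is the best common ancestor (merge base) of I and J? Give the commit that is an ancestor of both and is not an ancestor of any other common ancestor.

Ancestors of I: {A, B, D, H, I, L, O}.
Ancestors of J: {A, D, E, H, J, L, O}.
Common ancestors: {A, D, H, L, O}.
Among these, H is not an ancestor of any other common ancestor — it is the merge base.

H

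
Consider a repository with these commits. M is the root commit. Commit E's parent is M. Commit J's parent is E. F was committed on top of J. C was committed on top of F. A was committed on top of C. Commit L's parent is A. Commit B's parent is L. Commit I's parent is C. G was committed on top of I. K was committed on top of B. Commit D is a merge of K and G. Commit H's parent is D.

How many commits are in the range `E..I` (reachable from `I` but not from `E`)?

4

Reachable from I: {C, E, F, I, J, M}.
Reachable from E: {E, M}.
In I's history but not E's: {C, F, I, J} — 4 commits.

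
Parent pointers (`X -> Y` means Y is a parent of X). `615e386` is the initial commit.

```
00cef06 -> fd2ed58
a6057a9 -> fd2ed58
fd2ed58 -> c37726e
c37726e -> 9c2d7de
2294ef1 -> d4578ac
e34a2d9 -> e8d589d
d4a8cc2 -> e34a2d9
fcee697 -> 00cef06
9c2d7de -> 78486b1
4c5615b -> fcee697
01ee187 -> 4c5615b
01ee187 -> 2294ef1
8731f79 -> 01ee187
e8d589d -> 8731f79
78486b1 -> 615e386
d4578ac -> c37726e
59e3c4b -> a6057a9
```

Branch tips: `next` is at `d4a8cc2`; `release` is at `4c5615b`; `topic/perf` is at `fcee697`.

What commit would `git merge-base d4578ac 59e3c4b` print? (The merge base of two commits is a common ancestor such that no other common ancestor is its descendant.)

c37726e

Ancestors of d4578ac: {615e386, 78486b1, 9c2d7de, c37726e, d4578ac}.
Ancestors of 59e3c4b: {59e3c4b, 615e386, 78486b1, 9c2d7de, a6057a9, c37726e, fd2ed58}.
Common ancestors: {615e386, 78486b1, 9c2d7de, c37726e}.
Among these, c37726e is not an ancestor of any other common ancestor — it is the merge base.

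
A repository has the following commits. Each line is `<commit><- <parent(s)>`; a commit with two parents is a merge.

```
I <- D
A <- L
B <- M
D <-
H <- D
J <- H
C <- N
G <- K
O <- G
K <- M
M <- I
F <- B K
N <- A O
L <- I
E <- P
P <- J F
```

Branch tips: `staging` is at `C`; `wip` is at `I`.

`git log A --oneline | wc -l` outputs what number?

4

Walking parent pointers from A: reachable set = {A, D, I, L}.
That is 4 commits.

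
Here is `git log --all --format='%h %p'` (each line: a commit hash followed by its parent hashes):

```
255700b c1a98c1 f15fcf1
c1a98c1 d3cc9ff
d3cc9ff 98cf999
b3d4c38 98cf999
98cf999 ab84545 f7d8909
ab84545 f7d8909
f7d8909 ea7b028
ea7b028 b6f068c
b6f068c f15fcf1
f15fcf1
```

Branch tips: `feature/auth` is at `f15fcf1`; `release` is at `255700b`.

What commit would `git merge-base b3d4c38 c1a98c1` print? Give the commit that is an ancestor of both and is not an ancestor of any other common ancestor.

98cf999

Ancestors of b3d4c38: {98cf999, ab84545, b3d4c38, b6f068c, ea7b028, f15fcf1, f7d8909}.
Ancestors of c1a98c1: {98cf999, ab84545, b6f068c, c1a98c1, d3cc9ff, ea7b028, f15fcf1, f7d8909}.
Common ancestors: {98cf999, ab84545, b6f068c, ea7b028, f15fcf1, f7d8909}.
Among these, 98cf999 is not an ancestor of any other common ancestor — it is the merge base.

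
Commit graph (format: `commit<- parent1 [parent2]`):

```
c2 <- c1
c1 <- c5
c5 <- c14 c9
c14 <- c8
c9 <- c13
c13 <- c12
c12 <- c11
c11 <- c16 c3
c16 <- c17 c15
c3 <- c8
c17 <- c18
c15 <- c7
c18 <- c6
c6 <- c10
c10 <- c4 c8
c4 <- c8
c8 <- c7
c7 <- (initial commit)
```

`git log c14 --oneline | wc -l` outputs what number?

Walking parent pointers from c14: reachable set = {c14, c7, c8}.
That is 3 commits.

3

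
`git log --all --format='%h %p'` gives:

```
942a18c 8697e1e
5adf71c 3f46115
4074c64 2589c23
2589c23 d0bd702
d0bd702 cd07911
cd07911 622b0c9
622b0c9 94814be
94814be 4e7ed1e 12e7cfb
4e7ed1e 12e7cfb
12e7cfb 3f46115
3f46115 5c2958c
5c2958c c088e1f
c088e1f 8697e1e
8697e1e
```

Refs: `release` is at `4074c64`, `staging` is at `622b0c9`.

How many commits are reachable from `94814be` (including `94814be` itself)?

7

Walking parent pointers from 94814be: reachable set = {12e7cfb, 3f46115, 4e7ed1e, 5c2958c, 8697e1e, 94814be, c088e1f}.
That is 7 commits.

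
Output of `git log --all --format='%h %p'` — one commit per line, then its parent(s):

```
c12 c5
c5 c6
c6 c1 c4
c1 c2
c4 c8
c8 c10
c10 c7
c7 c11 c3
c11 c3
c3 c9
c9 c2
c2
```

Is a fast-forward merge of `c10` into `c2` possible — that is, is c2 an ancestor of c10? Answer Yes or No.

Yes

A fast-forward from c2 to c10 is possible iff c2 is an ancestor of c10.
Ancestors of c10: {c10, c11, c2, c3, c7, c9}.
c2 is among them, so fast-forward is possible.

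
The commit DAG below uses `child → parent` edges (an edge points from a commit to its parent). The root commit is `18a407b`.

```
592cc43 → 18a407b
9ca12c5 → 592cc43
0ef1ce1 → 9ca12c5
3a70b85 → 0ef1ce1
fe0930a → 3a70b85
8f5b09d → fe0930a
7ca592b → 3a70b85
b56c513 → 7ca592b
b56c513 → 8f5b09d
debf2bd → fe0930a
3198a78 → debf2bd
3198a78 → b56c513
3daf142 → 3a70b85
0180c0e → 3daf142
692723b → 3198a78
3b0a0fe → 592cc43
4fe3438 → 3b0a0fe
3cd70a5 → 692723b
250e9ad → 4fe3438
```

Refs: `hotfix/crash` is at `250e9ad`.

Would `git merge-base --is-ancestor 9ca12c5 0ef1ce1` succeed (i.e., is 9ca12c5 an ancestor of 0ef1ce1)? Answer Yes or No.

Yes

Ancestors of 0ef1ce1 (commits reachable by following parents): {0ef1ce1, 18a407b, 592cc43, 9ca12c5}.
9ca12c5 is in that set, so it is an ancestor of 0ef1ce1.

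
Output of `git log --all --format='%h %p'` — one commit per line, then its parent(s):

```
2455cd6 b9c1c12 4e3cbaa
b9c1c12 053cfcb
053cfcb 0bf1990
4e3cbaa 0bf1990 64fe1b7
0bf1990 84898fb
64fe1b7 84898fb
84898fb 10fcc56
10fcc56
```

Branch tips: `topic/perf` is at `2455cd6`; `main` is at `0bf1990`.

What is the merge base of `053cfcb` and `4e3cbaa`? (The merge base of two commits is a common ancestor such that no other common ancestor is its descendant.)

Ancestors of 053cfcb: {053cfcb, 0bf1990, 10fcc56, 84898fb}.
Ancestors of 4e3cbaa: {0bf1990, 10fcc56, 4e3cbaa, 64fe1b7, 84898fb}.
Common ancestors: {0bf1990, 10fcc56, 84898fb}.
Among these, 0bf1990 is not an ancestor of any other common ancestor — it is the merge base.

0bf1990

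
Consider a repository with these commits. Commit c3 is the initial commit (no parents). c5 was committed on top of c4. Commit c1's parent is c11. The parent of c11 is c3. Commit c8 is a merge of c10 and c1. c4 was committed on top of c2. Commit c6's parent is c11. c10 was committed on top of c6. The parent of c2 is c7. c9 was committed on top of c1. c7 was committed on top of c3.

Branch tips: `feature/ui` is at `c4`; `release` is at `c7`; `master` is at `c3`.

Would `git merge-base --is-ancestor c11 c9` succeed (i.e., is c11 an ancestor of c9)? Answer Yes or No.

Ancestors of c9 (commits reachable by following parents): {c1, c11, c3, c9}.
c11 is in that set, so it is an ancestor of c9.

Yes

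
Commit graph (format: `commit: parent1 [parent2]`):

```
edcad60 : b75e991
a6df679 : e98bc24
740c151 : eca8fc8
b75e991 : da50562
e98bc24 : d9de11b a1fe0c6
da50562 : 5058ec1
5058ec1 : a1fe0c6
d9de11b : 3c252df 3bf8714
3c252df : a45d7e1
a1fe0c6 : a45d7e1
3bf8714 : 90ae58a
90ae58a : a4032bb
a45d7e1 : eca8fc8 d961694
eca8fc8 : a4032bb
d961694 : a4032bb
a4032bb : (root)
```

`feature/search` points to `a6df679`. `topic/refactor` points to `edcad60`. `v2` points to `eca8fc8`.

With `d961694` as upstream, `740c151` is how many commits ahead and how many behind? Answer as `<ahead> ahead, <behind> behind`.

2 ahead, 1 behind

Reachable from 740c151: {740c151, a4032bb, eca8fc8}.
Reachable from d961694: {a4032bb, d961694}.
Only in 740c151's history (ahead): {740c151, eca8fc8} — 2.
Only in d961694's history (behind): {d961694} — 1.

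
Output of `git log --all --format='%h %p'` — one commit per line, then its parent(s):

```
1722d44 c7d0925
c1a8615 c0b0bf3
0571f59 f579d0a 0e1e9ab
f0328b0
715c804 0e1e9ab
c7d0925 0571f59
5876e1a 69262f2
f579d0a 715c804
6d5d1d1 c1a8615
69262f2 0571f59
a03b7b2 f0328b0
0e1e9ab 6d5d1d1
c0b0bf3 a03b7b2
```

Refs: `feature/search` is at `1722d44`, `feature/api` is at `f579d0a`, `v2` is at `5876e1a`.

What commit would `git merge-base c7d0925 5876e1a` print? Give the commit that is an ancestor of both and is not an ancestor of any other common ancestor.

Ancestors of c7d0925: {0571f59, 0e1e9ab, 6d5d1d1, 715c804, a03b7b2, c0b0bf3, c1a8615, c7d0925, f0328b0, f579d0a}.
Ancestors of 5876e1a: {0571f59, 0e1e9ab, 5876e1a, 69262f2, 6d5d1d1, 715c804, a03b7b2, c0b0bf3, c1a8615, f0328b0, f579d0a}.
Common ancestors: {0571f59, 0e1e9ab, 6d5d1d1, 715c804, a03b7b2, c0b0bf3, c1a8615, f0328b0, f579d0a}.
Among these, 0571f59 is not an ancestor of any other common ancestor — it is the merge base.

0571f59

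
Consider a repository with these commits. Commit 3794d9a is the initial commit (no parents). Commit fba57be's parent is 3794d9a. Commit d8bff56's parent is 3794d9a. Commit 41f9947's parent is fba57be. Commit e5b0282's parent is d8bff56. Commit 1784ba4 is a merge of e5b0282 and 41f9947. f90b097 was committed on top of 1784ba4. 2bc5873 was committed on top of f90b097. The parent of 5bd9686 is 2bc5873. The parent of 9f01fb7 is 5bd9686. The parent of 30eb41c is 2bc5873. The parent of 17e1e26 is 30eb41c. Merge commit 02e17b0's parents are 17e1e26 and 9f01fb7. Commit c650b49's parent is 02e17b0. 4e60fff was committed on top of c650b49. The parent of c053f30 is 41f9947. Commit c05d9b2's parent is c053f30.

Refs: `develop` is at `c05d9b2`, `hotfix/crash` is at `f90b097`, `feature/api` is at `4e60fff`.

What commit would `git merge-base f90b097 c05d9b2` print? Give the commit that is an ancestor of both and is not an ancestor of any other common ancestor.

41f9947

Ancestors of f90b097: {1784ba4, 3794d9a, 41f9947, d8bff56, e5b0282, f90b097, fba57be}.
Ancestors of c05d9b2: {3794d9a, 41f9947, c053f30, c05d9b2, fba57be}.
Common ancestors: {3794d9a, 41f9947, fba57be}.
Among these, 41f9947 is not an ancestor of any other common ancestor — it is the merge base.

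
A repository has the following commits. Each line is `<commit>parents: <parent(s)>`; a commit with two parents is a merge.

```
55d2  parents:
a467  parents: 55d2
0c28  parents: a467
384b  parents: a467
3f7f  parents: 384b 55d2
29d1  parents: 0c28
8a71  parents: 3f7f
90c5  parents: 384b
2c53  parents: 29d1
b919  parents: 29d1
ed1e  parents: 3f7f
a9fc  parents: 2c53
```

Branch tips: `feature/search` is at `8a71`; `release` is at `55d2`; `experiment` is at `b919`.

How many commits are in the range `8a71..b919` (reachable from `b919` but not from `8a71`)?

Reachable from b919: {0c28, 29d1, 55d2, a467, b919}.
Reachable from 8a71: {384b, 3f7f, 55d2, 8a71, a467}.
In b919's history but not 8a71's: {0c28, 29d1, b919} — 3 commits.

3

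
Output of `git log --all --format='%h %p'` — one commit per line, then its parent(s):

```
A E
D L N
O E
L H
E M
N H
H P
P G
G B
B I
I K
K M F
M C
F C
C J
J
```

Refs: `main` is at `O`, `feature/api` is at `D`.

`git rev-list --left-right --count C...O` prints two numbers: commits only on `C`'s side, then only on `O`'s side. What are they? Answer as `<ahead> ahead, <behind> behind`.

0 ahead, 3 behind

Reachable from C: {C, J}.
Reachable from O: {C, E, J, M, O}.
Only in C's history (ahead): {} — 0.
Only in O's history (behind): {E, M, O} — 3.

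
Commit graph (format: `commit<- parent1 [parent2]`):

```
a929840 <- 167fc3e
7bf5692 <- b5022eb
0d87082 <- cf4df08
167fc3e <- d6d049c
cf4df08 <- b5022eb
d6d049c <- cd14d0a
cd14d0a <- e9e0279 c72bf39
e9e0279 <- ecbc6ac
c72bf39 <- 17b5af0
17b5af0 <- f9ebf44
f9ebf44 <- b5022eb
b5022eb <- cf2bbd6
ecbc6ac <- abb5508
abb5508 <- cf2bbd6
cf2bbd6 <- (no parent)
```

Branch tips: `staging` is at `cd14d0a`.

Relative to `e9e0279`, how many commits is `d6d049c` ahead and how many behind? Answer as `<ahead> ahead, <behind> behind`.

Reachable from d6d049c: {17b5af0, abb5508, b5022eb, c72bf39, cd14d0a, cf2bbd6, d6d049c, e9e0279, ecbc6ac, f9ebf44}.
Reachable from e9e0279: {abb5508, cf2bbd6, e9e0279, ecbc6ac}.
Only in d6d049c's history (ahead): {17b5af0, b5022eb, c72bf39, cd14d0a, d6d049c, f9ebf44} — 6.
Only in e9e0279's history (behind): {} — 0.

6 ahead, 0 behind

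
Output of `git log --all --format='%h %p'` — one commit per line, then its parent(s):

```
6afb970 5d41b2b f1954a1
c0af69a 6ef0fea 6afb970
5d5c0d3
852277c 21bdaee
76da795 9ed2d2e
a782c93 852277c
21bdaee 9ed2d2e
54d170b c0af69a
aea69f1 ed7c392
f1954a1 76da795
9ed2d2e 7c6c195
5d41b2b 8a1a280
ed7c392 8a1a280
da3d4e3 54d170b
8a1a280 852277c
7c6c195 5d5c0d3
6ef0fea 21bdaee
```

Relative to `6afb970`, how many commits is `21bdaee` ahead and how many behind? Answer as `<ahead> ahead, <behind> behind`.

Reachable from 21bdaee: {21bdaee, 5d5c0d3, 7c6c195, 9ed2d2e}.
Reachable from 6afb970: {21bdaee, 5d41b2b, 5d5c0d3, 6afb970, 76da795, 7c6c195, 852277c, 8a1a280, 9ed2d2e, f1954a1}.
Only in 21bdaee's history (ahead): {} — 0.
Only in 6afb970's history (behind): {5d41b2b, 6afb970, 76da795, 852277c, 8a1a280, f1954a1} — 6.

0 ahead, 6 behind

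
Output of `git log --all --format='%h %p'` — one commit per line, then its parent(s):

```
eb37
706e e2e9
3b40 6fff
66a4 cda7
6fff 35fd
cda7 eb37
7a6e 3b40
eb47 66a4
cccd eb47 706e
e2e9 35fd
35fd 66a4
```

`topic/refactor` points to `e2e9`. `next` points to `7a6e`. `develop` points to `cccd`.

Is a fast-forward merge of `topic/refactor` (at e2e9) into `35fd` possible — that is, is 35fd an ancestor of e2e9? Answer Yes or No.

A fast-forward from 35fd to e2e9 is possible iff 35fd is an ancestor of e2e9.
Ancestors of e2e9: {35fd, 66a4, cda7, e2e9, eb37}.
35fd is among them, so fast-forward is possible.

Yes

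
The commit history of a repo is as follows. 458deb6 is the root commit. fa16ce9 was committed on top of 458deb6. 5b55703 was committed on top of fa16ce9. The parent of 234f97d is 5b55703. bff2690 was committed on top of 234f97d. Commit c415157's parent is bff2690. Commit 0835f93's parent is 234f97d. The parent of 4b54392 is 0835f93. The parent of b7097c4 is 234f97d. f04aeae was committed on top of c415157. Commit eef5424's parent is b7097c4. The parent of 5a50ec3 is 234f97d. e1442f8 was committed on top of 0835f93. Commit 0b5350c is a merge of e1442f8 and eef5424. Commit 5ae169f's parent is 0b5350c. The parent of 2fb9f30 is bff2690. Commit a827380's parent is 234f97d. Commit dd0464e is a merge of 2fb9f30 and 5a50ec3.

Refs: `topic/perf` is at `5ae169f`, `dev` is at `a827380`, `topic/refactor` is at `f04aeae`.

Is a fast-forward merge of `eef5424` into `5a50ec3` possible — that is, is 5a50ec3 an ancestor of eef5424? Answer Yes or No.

A fast-forward from 5a50ec3 to eef5424 is possible iff 5a50ec3 is an ancestor of eef5424.
Ancestors of eef5424: {234f97d, 458deb6, 5b55703, b7097c4, eef5424, fa16ce9}.
5a50ec3 is not among them, so fast-forward is not possible.

No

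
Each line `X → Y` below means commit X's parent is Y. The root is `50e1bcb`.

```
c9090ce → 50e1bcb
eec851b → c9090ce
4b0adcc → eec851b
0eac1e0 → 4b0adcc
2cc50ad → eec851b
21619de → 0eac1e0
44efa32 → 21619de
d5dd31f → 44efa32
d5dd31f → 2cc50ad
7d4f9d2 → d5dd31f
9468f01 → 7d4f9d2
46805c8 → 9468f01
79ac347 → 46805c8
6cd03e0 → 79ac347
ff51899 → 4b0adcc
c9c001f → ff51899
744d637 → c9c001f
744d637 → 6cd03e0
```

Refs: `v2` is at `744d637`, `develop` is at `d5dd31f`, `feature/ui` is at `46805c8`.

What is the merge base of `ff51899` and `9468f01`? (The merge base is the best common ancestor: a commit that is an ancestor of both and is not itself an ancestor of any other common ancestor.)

4b0adcc

Ancestors of ff51899: {4b0adcc, 50e1bcb, c9090ce, eec851b, ff51899}.
Ancestors of 9468f01: {0eac1e0, 21619de, 2cc50ad, 44efa32, 4b0adcc, 50e1bcb, 7d4f9d2, 9468f01, c9090ce, d5dd31f, eec851b}.
Common ancestors: {4b0adcc, 50e1bcb, c9090ce, eec851b}.
Among these, 4b0adcc is not an ancestor of any other common ancestor — it is the merge base.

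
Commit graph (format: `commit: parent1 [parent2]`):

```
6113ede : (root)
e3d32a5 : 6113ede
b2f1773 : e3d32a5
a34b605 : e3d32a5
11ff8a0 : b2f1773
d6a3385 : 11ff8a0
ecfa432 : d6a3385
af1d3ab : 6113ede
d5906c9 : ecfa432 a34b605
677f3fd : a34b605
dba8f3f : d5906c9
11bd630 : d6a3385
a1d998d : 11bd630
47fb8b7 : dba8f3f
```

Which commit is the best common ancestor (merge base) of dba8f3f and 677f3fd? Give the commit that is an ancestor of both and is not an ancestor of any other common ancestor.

Ancestors of dba8f3f: {11ff8a0, 6113ede, a34b605, b2f1773, d5906c9, d6a3385, dba8f3f, e3d32a5, ecfa432}.
Ancestors of 677f3fd: {6113ede, 677f3fd, a34b605, e3d32a5}.
Common ancestors: {6113ede, a34b605, e3d32a5}.
Among these, a34b605 is not an ancestor of any other common ancestor — it is the merge base.

a34b605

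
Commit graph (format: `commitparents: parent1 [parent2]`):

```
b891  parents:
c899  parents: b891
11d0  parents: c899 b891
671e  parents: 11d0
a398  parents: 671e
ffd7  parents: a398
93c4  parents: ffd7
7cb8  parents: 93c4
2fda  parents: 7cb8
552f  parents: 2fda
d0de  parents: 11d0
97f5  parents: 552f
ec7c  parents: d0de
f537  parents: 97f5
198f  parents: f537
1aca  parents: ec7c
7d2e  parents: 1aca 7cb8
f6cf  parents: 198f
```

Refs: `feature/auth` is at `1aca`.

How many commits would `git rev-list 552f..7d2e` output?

4

Reachable from 7d2e: {11d0, 1aca, 671e, 7cb8, 7d2e, 93c4, a398, b891, c899, d0de, ec7c, ffd7}.
Reachable from 552f: {11d0, 2fda, 552f, 671e, 7cb8, 93c4, a398, b891, c899, ffd7}.
In 7d2e's history but not 552f's: {1aca, 7d2e, d0de, ec7c} — 4 commits.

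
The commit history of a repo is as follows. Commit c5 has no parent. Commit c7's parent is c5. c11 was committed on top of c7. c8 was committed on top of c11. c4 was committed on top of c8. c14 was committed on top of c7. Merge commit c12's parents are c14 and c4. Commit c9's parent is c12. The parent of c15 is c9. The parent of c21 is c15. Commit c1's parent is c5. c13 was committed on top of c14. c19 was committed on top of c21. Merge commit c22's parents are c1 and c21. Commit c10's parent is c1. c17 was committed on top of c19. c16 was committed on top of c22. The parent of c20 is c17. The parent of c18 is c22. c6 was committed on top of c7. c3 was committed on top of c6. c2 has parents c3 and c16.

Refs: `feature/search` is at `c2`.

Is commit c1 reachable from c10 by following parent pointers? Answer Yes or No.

Ancestors of c10 (commits reachable by following parents): {c1, c10, c5}.
c1 is in that set, so it is an ancestor of c10.

Yes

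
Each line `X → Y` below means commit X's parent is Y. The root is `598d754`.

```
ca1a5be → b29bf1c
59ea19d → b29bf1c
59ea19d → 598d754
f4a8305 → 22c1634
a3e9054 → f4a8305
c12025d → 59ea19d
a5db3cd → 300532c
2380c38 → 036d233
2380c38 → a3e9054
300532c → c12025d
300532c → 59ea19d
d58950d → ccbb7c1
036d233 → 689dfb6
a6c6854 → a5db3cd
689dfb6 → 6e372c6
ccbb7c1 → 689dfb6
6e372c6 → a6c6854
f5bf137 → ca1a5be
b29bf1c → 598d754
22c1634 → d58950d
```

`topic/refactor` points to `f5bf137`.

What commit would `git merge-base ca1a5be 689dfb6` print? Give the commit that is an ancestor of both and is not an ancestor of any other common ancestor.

Ancestors of ca1a5be: {598d754, b29bf1c, ca1a5be}.
Ancestors of 689dfb6: {300532c, 598d754, 59ea19d, 689dfb6, 6e372c6, a5db3cd, a6c6854, b29bf1c, c12025d}.
Common ancestors: {598d754, b29bf1c}.
Among these, b29bf1c is not an ancestor of any other common ancestor — it is the merge base.

b29bf1c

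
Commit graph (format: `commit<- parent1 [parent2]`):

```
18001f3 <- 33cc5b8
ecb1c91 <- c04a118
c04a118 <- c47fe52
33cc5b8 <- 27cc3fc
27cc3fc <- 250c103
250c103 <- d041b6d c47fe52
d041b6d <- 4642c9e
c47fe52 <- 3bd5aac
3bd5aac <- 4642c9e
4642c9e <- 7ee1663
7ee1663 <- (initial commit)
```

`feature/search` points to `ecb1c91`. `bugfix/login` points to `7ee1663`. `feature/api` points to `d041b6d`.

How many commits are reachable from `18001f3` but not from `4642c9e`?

Reachable from 18001f3: {18001f3, 250c103, 27cc3fc, 33cc5b8, 3bd5aac, 4642c9e, 7ee1663, c47fe52, d041b6d}.
Reachable from 4642c9e: {4642c9e, 7ee1663}.
In 18001f3's history but not 4642c9e's: {18001f3, 250c103, 27cc3fc, 33cc5b8, 3bd5aac, c47fe52, d041b6d} — 7 commits.

7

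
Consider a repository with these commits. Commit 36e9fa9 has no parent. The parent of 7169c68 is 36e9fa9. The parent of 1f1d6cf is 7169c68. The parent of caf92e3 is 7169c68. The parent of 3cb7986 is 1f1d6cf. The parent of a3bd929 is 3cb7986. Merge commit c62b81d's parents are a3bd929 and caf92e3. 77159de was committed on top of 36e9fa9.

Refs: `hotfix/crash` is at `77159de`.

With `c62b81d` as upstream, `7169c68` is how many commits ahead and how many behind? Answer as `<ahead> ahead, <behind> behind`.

Reachable from 7169c68: {36e9fa9, 7169c68}.
Reachable from c62b81d: {1f1d6cf, 36e9fa9, 3cb7986, 7169c68, a3bd929, c62b81d, caf92e3}.
Only in 7169c68's history (ahead): {} — 0.
Only in c62b81d's history (behind): {1f1d6cf, 3cb7986, a3bd929, c62b81d, caf92e3} — 5.

0 ahead, 5 behind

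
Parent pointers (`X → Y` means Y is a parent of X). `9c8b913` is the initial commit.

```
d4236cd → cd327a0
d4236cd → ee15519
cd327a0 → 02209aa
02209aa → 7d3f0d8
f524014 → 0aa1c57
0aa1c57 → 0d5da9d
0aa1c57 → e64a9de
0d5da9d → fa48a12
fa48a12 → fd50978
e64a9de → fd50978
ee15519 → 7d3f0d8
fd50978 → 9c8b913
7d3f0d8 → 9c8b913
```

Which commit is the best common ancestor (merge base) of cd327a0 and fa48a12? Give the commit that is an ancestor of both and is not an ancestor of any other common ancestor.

Ancestors of cd327a0: {02209aa, 7d3f0d8, 9c8b913, cd327a0}.
Ancestors of fa48a12: {9c8b913, fa48a12, fd50978}.
Common ancestors: {9c8b913}.
The only common ancestor is 9c8b913, so it is the merge base.

9c8b913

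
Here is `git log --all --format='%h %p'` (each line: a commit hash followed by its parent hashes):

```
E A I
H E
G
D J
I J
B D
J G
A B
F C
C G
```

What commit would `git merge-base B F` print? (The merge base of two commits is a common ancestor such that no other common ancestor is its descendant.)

G

Ancestors of B: {B, D, G, J}.
Ancestors of F: {C, F, G}.
Common ancestors: {G}.
The only common ancestor is G, so it is the merge base.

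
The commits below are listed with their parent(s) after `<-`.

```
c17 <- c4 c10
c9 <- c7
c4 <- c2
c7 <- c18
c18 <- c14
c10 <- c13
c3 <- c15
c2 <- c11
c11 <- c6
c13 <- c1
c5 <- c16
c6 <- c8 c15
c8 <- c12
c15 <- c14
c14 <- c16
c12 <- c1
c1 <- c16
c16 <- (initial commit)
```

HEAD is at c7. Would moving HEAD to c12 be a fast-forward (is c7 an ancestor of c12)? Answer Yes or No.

A fast-forward from c7 to c12 is possible iff c7 is an ancestor of c12.
Ancestors of c12: {c1, c12, c16}.
c7 is not among them, so fast-forward is not possible.

No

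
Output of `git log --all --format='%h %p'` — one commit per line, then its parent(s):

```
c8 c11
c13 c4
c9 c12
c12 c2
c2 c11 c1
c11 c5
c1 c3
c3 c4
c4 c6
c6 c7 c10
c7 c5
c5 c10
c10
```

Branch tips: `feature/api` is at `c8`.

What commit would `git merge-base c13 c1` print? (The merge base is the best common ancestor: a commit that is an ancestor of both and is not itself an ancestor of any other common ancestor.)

Ancestors of c13: {c10, c13, c4, c5, c6, c7}.
Ancestors of c1: {c1, c10, c3, c4, c5, c6, c7}.
Common ancestors: {c10, c4, c5, c6, c7}.
Among these, c4 is not an ancestor of any other common ancestor — it is the merge base.

c4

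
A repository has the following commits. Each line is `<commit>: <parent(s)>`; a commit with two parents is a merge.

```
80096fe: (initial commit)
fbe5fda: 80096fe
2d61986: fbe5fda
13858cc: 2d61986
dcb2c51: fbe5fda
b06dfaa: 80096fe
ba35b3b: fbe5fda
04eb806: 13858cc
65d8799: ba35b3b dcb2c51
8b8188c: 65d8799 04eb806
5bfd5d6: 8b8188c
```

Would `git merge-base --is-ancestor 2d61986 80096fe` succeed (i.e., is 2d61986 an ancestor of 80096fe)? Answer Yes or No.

Ancestors of 80096fe: {80096fe}.
2d61986 is not in that set, so it is not an ancestor of 80096fe.

No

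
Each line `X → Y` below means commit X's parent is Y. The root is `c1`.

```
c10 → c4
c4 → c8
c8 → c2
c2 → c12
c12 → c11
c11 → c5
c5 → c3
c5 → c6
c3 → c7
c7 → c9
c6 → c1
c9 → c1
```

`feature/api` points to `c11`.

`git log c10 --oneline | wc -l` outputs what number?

12

Walking parent pointers from c10: reachable set = {c1, c10, c11, c12, c2, c3, c4, c5, c6, c7, c8, c9}.
That is 12 commits.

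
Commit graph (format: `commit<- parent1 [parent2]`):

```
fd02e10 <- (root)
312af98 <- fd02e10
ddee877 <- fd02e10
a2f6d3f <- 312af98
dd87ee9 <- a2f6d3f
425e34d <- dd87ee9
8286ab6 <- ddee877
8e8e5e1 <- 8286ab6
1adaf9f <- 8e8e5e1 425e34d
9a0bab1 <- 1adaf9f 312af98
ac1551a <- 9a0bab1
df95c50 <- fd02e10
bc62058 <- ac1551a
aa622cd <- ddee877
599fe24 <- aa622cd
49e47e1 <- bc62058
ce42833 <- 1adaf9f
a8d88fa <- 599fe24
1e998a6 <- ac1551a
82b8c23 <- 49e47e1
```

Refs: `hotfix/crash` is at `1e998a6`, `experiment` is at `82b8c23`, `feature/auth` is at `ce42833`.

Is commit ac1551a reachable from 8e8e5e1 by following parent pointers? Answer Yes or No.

No

Ancestors of 8e8e5e1: {8286ab6, 8e8e5e1, ddee877, fd02e10}.
ac1551a is not in that set, so it is not an ancestor of 8e8e5e1.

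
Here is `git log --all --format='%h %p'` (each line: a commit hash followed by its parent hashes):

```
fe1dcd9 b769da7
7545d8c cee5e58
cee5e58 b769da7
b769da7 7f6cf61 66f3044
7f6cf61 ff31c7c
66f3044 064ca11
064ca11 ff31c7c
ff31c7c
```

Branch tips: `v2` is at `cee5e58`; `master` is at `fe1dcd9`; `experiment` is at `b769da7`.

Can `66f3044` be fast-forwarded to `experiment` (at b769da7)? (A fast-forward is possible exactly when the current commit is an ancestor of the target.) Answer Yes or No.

Yes

A fast-forward from 66f3044 to b769da7 is possible iff 66f3044 is an ancestor of b769da7.
Ancestors of b769da7: {064ca11, 66f3044, 7f6cf61, b769da7, ff31c7c}.
66f3044 is among them, so fast-forward is possible.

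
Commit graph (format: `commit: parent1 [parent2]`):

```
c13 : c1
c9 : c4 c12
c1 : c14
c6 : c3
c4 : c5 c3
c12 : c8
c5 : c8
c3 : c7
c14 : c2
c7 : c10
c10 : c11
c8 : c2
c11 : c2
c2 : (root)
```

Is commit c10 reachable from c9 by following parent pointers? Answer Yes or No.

Yes

Ancestors of c9 (commits reachable by following parents): {c10, c11, c12, c2, c3, c4, c5, c7, c8, c9}.
c10 is in that set, so it is an ancestor of c9.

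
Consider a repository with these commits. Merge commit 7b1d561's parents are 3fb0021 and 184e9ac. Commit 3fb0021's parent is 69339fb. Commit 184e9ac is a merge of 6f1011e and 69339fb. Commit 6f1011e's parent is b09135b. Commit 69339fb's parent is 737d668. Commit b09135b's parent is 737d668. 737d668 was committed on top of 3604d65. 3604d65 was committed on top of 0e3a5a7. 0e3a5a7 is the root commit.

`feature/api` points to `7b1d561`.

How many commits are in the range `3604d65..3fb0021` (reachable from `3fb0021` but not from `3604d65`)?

3

Reachable from 3fb0021: {0e3a5a7, 3604d65, 3fb0021, 69339fb, 737d668}.
Reachable from 3604d65: {0e3a5a7, 3604d65}.
In 3fb0021's history but not 3604d65's: {3fb0021, 69339fb, 737d668} — 3 commits.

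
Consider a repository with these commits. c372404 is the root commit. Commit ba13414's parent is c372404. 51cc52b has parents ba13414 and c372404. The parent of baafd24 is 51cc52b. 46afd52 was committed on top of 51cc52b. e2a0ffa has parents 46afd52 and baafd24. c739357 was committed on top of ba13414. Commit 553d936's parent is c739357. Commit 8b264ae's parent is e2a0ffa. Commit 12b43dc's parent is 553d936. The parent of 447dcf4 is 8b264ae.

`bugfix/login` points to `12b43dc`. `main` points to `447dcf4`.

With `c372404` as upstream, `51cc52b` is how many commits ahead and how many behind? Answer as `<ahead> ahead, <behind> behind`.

Reachable from 51cc52b: {51cc52b, ba13414, c372404}.
Reachable from c372404: {c372404}.
Only in 51cc52b's history (ahead): {51cc52b, ba13414} — 2.
Only in c372404's history (behind): {} — 0.

2 ahead, 0 behind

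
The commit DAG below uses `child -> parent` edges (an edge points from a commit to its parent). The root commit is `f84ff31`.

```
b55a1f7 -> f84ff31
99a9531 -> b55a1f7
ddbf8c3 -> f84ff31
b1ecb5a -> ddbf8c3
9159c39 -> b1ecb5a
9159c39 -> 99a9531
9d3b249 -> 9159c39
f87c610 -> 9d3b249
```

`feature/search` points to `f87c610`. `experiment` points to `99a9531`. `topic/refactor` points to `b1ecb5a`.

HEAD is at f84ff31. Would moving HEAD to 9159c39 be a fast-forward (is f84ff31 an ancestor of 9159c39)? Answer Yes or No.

A fast-forward from f84ff31 to 9159c39 is possible iff f84ff31 is an ancestor of 9159c39.
Ancestors of 9159c39: {9159c39, 99a9531, b1ecb5a, b55a1f7, ddbf8c3, f84ff31}.
f84ff31 is among them, so fast-forward is possible.

Yes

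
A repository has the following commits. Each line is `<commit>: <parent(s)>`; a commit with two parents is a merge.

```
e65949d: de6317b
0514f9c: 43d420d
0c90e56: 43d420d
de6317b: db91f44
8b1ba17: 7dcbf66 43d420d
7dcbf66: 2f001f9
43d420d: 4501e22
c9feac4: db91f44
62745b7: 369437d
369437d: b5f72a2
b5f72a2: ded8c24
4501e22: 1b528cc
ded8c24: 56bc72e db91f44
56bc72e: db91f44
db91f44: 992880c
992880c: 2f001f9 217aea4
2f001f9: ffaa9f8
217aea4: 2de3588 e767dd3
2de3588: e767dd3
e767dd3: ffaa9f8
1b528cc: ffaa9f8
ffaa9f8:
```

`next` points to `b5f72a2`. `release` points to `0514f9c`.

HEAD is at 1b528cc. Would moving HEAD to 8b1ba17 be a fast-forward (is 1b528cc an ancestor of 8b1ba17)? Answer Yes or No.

A fast-forward from 1b528cc to 8b1ba17 is possible iff 1b528cc is an ancestor of 8b1ba17.
Ancestors of 8b1ba17: {1b528cc, 2f001f9, 43d420d, 4501e22, 7dcbf66, 8b1ba17, ffaa9f8}.
1b528cc is among them, so fast-forward is possible.

Yes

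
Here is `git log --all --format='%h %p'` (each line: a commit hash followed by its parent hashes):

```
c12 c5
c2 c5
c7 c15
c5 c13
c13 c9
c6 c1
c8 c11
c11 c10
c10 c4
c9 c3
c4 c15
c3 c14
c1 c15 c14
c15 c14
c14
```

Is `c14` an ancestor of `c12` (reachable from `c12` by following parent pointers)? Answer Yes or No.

Yes

Ancestors of c12 (commits reachable by following parents): {c12, c13, c14, c3, c5, c9}.
c14 is in that set, so it is an ancestor of c12.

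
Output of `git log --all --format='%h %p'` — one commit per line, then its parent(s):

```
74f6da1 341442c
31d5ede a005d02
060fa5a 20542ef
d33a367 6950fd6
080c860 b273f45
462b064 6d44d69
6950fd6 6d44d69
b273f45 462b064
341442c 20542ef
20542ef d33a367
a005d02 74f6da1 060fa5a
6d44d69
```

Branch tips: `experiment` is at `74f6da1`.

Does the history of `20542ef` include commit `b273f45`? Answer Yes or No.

No

Ancestors of 20542ef: {20542ef, 6950fd6, 6d44d69, d33a367}.
b273f45 is not in that set, so it is not an ancestor of 20542ef.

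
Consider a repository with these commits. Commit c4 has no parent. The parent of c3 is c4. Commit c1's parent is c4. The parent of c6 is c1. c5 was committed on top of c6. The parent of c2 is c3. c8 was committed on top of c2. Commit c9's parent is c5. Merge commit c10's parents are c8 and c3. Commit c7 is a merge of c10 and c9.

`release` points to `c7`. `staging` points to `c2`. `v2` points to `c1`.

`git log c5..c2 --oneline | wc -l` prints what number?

Reachable from c2: {c2, c3, c4}.
Reachable from c5: {c1, c4, c5, c6}.
In c2's history but not c5's: {c2, c3} — 2 commits.

2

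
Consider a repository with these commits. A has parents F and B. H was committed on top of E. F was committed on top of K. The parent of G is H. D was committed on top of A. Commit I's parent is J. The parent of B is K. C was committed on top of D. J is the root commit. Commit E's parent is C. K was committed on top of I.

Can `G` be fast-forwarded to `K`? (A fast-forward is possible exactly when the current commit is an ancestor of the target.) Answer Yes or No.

A fast-forward from G to K is possible iff G is an ancestor of K.
Ancestors of K: {I, J, K}.
G is not among them, so fast-forward is not possible.

No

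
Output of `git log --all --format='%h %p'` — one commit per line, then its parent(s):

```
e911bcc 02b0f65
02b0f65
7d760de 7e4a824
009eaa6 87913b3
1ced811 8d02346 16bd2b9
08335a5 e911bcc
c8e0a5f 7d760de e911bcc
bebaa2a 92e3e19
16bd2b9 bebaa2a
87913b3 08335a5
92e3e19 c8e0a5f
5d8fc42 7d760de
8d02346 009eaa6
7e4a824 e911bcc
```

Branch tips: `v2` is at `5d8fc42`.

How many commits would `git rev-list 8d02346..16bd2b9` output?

Reachable from 16bd2b9: {02b0f65, 16bd2b9, 7d760de, 7e4a824, 92e3e19, bebaa2a, c8e0a5f, e911bcc}.
Reachable from 8d02346: {009eaa6, 02b0f65, 08335a5, 87913b3, 8d02346, e911bcc}.
In 16bd2b9's history but not 8d02346's: {16bd2b9, 7d760de, 7e4a824, 92e3e19, bebaa2a, c8e0a5f} — 6 commits.

6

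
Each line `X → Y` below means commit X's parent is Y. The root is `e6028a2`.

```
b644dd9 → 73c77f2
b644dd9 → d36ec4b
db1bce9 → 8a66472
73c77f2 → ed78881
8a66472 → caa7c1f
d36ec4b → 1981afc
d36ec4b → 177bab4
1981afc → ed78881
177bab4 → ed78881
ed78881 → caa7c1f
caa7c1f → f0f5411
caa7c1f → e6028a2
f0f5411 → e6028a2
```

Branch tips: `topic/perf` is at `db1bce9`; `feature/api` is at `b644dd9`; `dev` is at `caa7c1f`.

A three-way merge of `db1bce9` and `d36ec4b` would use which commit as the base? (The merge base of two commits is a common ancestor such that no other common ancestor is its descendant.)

caa7c1f

Ancestors of db1bce9: {8a66472, caa7c1f, db1bce9, e6028a2, f0f5411}.
Ancestors of d36ec4b: {177bab4, 1981afc, caa7c1f, d36ec4b, e6028a2, ed78881, f0f5411}.
Common ancestors: {caa7c1f, e6028a2, f0f5411}.
Among these, caa7c1f is not an ancestor of any other common ancestor — it is the merge base.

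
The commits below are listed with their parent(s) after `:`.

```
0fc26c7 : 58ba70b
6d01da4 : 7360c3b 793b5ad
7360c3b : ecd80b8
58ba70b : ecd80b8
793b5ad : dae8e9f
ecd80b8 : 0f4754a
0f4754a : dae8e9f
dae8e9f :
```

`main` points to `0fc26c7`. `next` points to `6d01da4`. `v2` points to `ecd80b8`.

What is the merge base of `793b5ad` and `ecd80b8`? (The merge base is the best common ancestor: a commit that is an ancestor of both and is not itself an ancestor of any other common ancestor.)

Ancestors of 793b5ad: {793b5ad, dae8e9f}.
Ancestors of ecd80b8: {0f4754a, dae8e9f, ecd80b8}.
Common ancestors: {dae8e9f}.
The only common ancestor is dae8e9f, so it is the merge base.

dae8e9f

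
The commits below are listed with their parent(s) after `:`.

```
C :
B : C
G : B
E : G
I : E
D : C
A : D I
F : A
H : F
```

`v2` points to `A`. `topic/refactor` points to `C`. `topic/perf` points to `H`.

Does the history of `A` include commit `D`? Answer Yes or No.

Ancestors of A (commits reachable by following parents): {A, B, C, D, E, G, I}.
D is in that set, so it is an ancestor of A.

Yes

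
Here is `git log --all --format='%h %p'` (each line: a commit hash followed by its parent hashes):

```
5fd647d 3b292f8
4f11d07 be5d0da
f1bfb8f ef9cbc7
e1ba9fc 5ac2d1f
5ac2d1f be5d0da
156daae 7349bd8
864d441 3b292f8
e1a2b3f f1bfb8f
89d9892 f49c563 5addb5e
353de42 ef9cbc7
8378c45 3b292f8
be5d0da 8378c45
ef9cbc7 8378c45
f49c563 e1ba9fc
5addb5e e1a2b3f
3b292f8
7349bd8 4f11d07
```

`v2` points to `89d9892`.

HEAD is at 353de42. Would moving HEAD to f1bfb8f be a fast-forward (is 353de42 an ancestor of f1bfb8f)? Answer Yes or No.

No

A fast-forward from 353de42 to f1bfb8f is possible iff 353de42 is an ancestor of f1bfb8f.
Ancestors of f1bfb8f: {3b292f8, 8378c45, ef9cbc7, f1bfb8f}.
353de42 is not among them, so fast-forward is not possible.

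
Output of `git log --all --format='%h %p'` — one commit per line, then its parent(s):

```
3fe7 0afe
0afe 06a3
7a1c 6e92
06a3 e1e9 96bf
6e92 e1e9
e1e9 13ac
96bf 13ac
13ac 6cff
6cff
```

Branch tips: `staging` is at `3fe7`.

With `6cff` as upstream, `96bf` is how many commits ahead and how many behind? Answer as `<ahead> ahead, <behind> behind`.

2 ahead, 0 behind

Reachable from 96bf: {13ac, 6cff, 96bf}.
Reachable from 6cff: {6cff}.
Only in 96bf's history (ahead): {13ac, 96bf} — 2.
Only in 6cff's history (behind): {} — 0.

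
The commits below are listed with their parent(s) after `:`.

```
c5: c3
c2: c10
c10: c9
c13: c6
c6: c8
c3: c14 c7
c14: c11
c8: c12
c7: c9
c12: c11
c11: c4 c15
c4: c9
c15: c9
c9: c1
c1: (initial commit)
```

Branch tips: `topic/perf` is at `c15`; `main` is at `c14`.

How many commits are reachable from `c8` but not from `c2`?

5

Reachable from c8: {c1, c11, c12, c15, c4, c8, c9}.
Reachable from c2: {c1, c10, c2, c9}.
In c8's history but not c2's: {c11, c12, c15, c4, c8} — 5 commits.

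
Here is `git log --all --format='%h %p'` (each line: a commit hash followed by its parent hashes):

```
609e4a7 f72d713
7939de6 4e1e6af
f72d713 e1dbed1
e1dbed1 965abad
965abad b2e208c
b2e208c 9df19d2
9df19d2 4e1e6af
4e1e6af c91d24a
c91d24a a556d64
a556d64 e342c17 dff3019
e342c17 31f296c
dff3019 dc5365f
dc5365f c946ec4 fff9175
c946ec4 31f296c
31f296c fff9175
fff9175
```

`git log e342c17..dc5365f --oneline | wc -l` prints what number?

2

Reachable from dc5365f: {31f296c, c946ec4, dc5365f, fff9175}.
Reachable from e342c17: {31f296c, e342c17, fff9175}.
In dc5365f's history but not e342c17's: {c946ec4, dc5365f} — 2 commits.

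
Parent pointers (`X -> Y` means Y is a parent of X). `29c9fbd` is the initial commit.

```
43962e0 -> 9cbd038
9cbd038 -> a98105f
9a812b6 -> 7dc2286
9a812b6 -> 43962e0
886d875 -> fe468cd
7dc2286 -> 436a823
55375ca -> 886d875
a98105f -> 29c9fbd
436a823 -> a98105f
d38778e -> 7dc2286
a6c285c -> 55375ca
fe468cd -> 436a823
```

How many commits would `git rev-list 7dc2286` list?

Walking parent pointers from 7dc2286: reachable set = {29c9fbd, 436a823, 7dc2286, a98105f}.
That is 4 commits.

4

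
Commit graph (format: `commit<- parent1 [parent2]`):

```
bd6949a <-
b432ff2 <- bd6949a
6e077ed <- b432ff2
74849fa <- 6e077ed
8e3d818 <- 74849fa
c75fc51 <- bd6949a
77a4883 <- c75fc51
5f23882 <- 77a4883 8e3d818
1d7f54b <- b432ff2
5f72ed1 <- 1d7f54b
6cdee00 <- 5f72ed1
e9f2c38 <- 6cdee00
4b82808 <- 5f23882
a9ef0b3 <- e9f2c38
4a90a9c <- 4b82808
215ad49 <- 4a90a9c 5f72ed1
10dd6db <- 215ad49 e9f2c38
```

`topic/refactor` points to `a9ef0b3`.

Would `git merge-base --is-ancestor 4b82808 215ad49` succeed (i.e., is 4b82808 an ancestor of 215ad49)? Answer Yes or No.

Ancestors of 215ad49 (commits reachable by following parents): {1d7f54b, 215ad49, 4a90a9c, 4b82808, 5f23882, 5f72ed1, 6e077ed, 74849fa, 77a4883, 8e3d818, b432ff2, bd6949a, c75fc51}.
4b82808 is in that set, so it is an ancestor of 215ad49.

Yes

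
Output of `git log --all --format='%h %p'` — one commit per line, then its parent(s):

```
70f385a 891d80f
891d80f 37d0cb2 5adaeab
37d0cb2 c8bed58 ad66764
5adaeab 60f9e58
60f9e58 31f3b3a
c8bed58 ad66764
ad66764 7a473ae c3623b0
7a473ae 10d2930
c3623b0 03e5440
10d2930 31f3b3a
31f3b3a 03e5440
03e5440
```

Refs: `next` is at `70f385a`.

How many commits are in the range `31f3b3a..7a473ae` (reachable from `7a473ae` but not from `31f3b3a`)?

2

Reachable from 7a473ae: {03e5440, 10d2930, 31f3b3a, 7a473ae}.
Reachable from 31f3b3a: {03e5440, 31f3b3a}.
In 7a473ae's history but not 31f3b3a's: {10d2930, 7a473ae} — 2 commits.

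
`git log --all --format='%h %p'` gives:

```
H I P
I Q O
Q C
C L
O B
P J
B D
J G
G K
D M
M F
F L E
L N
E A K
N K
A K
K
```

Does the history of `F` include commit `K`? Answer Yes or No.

Yes

Ancestors of F (commits reachable by following parents): {A, E, F, K, L, N}.
K is in that set, so it is an ancestor of F.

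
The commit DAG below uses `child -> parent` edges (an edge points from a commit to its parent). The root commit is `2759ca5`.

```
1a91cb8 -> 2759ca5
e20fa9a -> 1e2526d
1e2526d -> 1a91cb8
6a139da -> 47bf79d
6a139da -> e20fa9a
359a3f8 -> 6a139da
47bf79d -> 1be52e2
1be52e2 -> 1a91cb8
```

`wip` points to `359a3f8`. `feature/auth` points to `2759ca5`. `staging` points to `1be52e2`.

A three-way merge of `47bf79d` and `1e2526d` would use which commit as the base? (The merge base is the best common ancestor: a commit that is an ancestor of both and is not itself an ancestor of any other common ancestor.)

Ancestors of 47bf79d: {1a91cb8, 1be52e2, 2759ca5, 47bf79d}.
Ancestors of 1e2526d: {1a91cb8, 1e2526d, 2759ca5}.
Common ancestors: {1a91cb8, 2759ca5}.
Among these, 1a91cb8 is not an ancestor of any other common ancestor — it is the merge base.

1a91cb8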